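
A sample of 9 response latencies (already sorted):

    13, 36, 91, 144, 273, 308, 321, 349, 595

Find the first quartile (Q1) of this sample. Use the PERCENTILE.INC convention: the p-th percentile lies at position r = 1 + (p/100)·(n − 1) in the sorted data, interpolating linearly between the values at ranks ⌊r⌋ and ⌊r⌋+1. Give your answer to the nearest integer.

91

n = 9.
r = 1 + (25/100)·(9 − 1) = 1 + 2 = 3.
r is an integer, so P25 is the value at rank 3: 91.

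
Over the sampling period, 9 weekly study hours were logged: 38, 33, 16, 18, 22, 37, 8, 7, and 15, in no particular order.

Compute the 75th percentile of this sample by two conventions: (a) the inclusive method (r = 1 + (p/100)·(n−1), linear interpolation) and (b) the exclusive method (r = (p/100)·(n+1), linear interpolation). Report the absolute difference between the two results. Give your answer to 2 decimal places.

Sorted: 7, 8, 15, 16, 18, 22, 33, 37, 38.
n = 9.
(a) r = 7 → value at rank 7 = 33.
(b) r = 7.5; between ranks 7 (33) and 8 (37): 35.
|33 − 35| = 2.

2.00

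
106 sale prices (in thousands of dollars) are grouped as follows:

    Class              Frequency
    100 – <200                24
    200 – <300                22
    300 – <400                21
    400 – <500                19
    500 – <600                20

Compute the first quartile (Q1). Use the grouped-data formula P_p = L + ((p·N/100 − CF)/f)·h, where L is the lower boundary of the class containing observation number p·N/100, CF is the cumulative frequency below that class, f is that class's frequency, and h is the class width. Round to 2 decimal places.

211.36

N = 106; target position k = 25/100 · 106 = 26.5.
Cumulative frequencies: 24, 46, 67, 86, 106.
Observation 26.5 falls in the class 200 – <300.
L = 200, CF = 24, f = 22, h = 100.
P25 = 200 + ((26.5 − 24)/22)·100 = 200 + 11.3636 = 211.364.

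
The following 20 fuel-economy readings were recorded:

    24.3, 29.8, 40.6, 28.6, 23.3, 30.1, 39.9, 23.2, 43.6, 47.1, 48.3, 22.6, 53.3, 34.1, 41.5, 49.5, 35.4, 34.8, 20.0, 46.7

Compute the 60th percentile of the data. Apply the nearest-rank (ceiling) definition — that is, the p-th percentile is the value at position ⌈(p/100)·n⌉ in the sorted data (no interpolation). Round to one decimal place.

39.9

Sorted: 20.0, 22.6, 23.2, 23.3, 24.3, 28.6, 29.8, 30.1, 34.1, 34.8, 35.4, 39.9, 40.6, 41.5, 43.6, 46.7, 47.1, 48.3, 49.5, 53.3.
n = 20.
Position = ⌈60/100 · 20⌉ = ⌈12⌉ = 12.
The value at rank 12 is 39.9.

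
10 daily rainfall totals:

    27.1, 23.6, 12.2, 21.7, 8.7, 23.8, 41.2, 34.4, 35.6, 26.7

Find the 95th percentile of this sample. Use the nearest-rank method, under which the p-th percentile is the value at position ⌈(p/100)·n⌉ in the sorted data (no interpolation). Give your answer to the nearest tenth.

Sorted: 8.7, 12.2, 21.7, 23.6, 23.8, 26.7, 27.1, 34.4, 35.6, 41.2.
n = 10.
Position = ⌈95/100 · 10⌉ = ⌈9.5⌉ = 10.
The value at rank 10 is 41.2.

41.2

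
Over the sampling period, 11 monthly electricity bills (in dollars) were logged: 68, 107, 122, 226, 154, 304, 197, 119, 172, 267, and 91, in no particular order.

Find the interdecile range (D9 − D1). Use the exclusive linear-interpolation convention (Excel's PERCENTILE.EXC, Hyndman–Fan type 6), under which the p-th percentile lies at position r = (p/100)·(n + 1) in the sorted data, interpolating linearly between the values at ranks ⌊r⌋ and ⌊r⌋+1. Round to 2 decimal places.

224.00

Sorted: 68, 91, 107, 119, 122, 154, 172, 197, 226, 267, 304.
n = 11.
P10: r = 1.2; ranks 1–2 are 68, 91; interpolating gives 72.6.
P90: r = 10.8; ranks 10–11 are 267, 304; interpolating gives 296.6.
Difference: 296.6 − 72.6 = 224.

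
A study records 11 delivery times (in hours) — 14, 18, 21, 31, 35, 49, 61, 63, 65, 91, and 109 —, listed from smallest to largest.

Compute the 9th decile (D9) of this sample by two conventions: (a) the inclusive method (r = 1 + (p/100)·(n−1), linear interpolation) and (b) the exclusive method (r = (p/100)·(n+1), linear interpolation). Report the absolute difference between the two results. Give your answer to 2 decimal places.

n = 11.
(a) r = 10 → value at rank 10 = 91.
(b) r = 10.8; between ranks 10 (91) and 11 (109): 105.4.
|91 − 105.4| = 14.4.

14.40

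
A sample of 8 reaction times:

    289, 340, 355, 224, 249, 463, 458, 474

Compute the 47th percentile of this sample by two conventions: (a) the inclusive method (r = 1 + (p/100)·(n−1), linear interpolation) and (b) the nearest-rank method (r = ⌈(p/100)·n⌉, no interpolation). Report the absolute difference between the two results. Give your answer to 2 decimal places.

Sorted: 224, 249, 289, 340, 355, 458, 463, 474.
n = 8.
(a) r = 4.29; between ranks 4 (340) and 5 (355): 344.35.
(b) the nearest-rank method: rank 4 → 340.
|344.35 − 340| = 4.35.

4.35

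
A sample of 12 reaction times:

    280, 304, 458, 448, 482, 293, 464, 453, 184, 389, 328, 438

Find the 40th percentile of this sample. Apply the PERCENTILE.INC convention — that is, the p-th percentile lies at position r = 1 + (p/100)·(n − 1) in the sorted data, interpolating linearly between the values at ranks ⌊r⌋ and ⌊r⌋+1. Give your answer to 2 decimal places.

Sorted: 184, 280, 293, 304, 328, 389, 438, 448, 453, 458, 464, 482.
n = 12.
r = 1 + (40/100)·(12 − 1) = 1 + 4.4 = 5.4.
Rank 5 is 328 and rank 6 is 389.
Interpolate: 328 + 0.4·(389 − 328) = 328 + 0.4·61 = 352.4.

352.40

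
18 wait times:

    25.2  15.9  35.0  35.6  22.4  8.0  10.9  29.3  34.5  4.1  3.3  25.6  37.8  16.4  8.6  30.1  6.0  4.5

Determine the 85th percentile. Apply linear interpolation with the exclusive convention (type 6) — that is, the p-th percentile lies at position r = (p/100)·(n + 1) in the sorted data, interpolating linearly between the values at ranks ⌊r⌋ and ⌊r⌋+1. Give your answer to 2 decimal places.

35.09

Sorted: 3.3, 4.1, 4.5, 6.0, 8.0, 8.6, 10.9, 15.9, 16.4, 22.4, 25.2, 25.6, 29.3, 30.1, 34.5, 35.0, 35.6, 37.8.
n = 18.
r = (85/100)·(18 + 1) = 16.15.
Rank 16 is 35.0 and rank 17 is 35.6.
Interpolate: 35.0 + 0.15·(35.6 − 35.0) = 35.0 + 0.15·0.6 = 35.09.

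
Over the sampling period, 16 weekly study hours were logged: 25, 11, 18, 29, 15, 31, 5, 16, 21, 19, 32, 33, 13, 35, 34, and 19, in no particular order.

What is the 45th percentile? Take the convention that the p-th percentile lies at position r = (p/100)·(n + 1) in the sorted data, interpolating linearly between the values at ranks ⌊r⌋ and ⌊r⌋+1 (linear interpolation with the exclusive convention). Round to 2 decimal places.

19.00

Sorted: 5, 11, 13, 15, 16, 18, 19, 19, 21, 25, 29, 31, 32, 33, 34, 35.
n = 16.
r = (45/100)·(16 + 1) = 7.65.
Rank 7 is 19 and rank 8 is 19.
Interpolate: 19 + 0.65·(19 − 19) = 19 + 0.65·0 = 19.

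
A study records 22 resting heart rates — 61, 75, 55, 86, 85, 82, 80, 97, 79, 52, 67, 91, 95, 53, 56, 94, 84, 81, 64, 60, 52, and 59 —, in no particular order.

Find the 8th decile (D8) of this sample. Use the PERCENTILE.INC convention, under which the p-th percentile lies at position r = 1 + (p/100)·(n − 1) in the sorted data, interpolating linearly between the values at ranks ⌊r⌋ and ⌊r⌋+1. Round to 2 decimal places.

Sorted: 52, 52, 53, 55, 56, 59, 60, 61, 64, 67, 75, 79, 80, 81, 82, 84, 85, 86, 91, 94, 95, 97.
n = 22.
r = 1 + (80/100)·(22 − 1) = 1 + 16.8 = 17.8.
Rank 17 is 85 and rank 18 is 86.
Interpolate: 85 + 0.8·(86 − 85) = 85 + 0.8·1 = 85.8.

85.80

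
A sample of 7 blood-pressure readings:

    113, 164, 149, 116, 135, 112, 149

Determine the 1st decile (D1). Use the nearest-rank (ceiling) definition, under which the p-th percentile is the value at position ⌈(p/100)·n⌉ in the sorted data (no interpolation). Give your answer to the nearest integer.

112

Sorted: 112, 113, 116, 135, 149, 149, 164.
n = 7.
Position = ⌈10/100 · 7⌉ = ⌈0.7⌉ = 1.
The value at rank 1 is 112.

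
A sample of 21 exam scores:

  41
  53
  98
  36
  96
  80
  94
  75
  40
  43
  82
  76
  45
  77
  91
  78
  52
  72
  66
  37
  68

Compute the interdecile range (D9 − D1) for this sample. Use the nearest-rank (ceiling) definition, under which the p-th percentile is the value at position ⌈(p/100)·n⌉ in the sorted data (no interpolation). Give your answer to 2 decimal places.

Sorted: 36, 37, 40, 41, 43, 45, 52, 53, 66, 68, 72, 75, 76, 77, 78, 80, 82, 91, 94, 96, 98.
n = 21.
P10: rank ⌈10/100·21⌉ = 3 → 40.
P90: rank ⌈90/100·21⌉ = 19 → 94.
Difference: 94 − 40 = 54.

54.00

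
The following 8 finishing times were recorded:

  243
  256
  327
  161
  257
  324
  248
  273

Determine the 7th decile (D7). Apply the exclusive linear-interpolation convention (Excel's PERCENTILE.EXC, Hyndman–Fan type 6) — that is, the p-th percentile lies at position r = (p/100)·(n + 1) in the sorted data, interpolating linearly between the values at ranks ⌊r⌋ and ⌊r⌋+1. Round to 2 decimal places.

Sorted: 161, 243, 248, 256, 257, 273, 324, 327.
n = 8.
r = (70/100)·(8 + 1) = 6.3.
Rank 6 is 273 and rank 7 is 324.
Interpolate: 273 + 0.3·(324 − 273) = 273 + 0.3·51 = 288.3.

288.30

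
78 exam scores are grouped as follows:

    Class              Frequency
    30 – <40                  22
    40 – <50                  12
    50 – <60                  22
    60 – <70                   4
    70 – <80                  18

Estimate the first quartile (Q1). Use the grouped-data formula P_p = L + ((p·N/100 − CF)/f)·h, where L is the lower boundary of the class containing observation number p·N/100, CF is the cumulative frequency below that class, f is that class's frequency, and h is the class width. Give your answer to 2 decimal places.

N = 78; target position k = 25/100 · 78 = 19.5.
Cumulative frequencies: 22, 34, 56, 60, 78.
Observation 19.5 falls in the class 30 – <40.
L = 30, CF = 0, f = 22, h = 10.
P25 = 30 + ((19.5 − 0)/22)·10 = 30 + 8.86364 = 38.8636.

38.86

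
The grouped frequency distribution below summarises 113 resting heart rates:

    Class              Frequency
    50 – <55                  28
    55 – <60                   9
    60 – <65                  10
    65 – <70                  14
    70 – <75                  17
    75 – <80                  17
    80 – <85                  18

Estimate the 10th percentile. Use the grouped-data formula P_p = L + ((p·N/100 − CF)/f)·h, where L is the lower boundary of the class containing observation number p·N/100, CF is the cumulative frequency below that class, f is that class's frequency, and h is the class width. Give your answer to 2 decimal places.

N = 113; target position k = 10/100 · 113 = 11.3.
Cumulative frequencies: 28, 37, 47, 61, 78, 95, 113.
Observation 11.3 falls in the class 50 – <55.
L = 50, CF = 0, f = 28, h = 5.
P10 = 50 + ((11.3 − 0)/28)·5 = 50 + 2.01786 = 52.0179.

52.02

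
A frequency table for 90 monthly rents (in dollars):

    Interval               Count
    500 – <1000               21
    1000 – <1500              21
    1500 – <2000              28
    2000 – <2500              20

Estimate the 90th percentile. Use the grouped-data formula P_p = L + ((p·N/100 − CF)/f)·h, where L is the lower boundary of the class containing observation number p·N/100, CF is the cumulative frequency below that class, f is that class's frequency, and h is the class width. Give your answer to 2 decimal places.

N = 90; target position k = 90/100 · 90 = 81.
Cumulative frequencies: 21, 42, 70, 90.
Observation 81 falls in the class 2000 – <2500.
L = 2000, CF = 70, f = 20, h = 500.
P90 = 2000 + ((81 − 70)/20)·500 = 2000 + 275 = 2275.

2275.00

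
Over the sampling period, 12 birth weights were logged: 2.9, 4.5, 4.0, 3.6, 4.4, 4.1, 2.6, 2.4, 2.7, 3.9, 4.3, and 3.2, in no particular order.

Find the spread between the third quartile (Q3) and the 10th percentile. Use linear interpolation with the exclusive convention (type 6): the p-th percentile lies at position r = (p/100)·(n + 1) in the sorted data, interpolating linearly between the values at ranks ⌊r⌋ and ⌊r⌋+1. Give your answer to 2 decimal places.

Sorted: 2.4, 2.6, 2.7, 2.9, 3.2, 3.6, 3.9, 4.0, 4.1, 4.3, 4.4, 4.5.
n = 12.
P10: r = 1.3; ranks 1–2 are 2.4, 2.6; interpolating gives 2.46.
P75: r = 9.75; ranks 9–10 are 4.1, 4.3; interpolating gives 4.25.
Difference: 4.25 − 2.46 = 1.79.

1.79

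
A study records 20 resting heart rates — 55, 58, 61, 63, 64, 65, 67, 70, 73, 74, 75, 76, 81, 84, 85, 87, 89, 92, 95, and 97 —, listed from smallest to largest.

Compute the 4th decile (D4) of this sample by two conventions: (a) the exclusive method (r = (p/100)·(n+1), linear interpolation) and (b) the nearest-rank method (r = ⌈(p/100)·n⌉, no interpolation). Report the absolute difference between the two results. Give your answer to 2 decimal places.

n = 20.
(a) r = 8.4; between ranks 8 (70) and 9 (73): 71.2.
(b) the nearest-rank method: rank 8 → 70.
|71.2 − 70| = 1.2.

1.20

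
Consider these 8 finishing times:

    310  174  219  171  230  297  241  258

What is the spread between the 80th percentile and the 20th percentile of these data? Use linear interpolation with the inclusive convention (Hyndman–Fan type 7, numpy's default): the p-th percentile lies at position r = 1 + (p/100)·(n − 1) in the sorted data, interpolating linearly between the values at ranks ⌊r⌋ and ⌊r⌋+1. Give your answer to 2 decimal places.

Sorted: 171, 174, 219, 230, 241, 258, 297, 310.
n = 8.
P20: r = 2.4; ranks 2–3 are 174, 219; interpolating gives 192.
P80: r = 6.6; ranks 6–7 are 258, 297; interpolating gives 281.4.
Difference: 281.4 − 192 = 89.4.

89.40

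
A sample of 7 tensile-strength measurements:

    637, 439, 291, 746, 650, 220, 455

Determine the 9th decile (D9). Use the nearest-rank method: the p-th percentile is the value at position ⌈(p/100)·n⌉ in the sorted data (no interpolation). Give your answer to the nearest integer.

746

Sorted: 220, 291, 439, 455, 637, 650, 746.
n = 7.
Position = ⌈90/100 · 7⌉ = ⌈6.3⌉ = 7.
The value at rank 7 is 746.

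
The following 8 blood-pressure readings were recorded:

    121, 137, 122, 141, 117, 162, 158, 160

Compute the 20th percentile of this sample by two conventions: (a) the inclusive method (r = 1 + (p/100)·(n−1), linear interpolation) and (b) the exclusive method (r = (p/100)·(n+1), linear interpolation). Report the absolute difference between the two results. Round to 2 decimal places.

Sorted: 117, 121, 122, 137, 141, 158, 160, 162.
n = 8.
(a) r = 2.4; between ranks 2 (121) and 3 (122): 121.4.
(b) r = 1.8; between ranks 1 (117) and 2 (121): 120.2.
|121.4 − 120.2| = 1.2.

1.20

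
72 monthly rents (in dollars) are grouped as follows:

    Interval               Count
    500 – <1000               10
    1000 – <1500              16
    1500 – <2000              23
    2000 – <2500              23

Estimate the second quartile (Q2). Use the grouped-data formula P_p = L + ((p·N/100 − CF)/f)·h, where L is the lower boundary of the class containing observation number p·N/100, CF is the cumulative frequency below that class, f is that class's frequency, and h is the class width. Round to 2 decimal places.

N = 72; target position k = 50/100 · 72 = 36.
Cumulative frequencies: 10, 26, 49, 72.
Observation 36 falls in the class 1500 – <2000.
L = 1500, CF = 26, f = 23, h = 500.
P50 = 1500 + ((36 − 26)/23)·500 = 1500 + 217.391 = 1717.39.

1717.39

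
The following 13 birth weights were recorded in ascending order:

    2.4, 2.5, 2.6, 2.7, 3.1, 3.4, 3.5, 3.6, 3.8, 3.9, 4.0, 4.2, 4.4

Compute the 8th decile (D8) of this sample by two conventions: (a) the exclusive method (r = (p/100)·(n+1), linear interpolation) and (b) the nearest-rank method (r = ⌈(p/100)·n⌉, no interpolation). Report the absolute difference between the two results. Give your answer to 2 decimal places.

n = 13.
(a) r = 11.2; between ranks 11 (4.0) and 12 (4.2): 4.04.
(b) the nearest-rank method: rank 11 → 4.
|4.04 − 4| = 0.04.

0.04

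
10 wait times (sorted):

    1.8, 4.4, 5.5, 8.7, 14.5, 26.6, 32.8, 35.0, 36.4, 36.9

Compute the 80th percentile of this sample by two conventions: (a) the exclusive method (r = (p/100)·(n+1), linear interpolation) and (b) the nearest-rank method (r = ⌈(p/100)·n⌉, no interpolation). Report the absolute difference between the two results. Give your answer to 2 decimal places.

n = 10.
(a) r = 8.8; between ranks 8 (35.0) and 9 (36.4): 36.12.
(b) the nearest-rank method: rank 8 → 35.
|36.12 − 35| = 1.12.

1.12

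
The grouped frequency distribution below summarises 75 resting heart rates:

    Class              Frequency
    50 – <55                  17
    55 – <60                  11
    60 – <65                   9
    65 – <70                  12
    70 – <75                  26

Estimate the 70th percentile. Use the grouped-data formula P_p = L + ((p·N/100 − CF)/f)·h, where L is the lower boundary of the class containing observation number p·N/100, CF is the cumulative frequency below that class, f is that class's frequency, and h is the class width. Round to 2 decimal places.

70.67

N = 75; target position k = 70/100 · 75 = 52.5.
Cumulative frequencies: 17, 28, 37, 49, 75.
Observation 52.5 falls in the class 70 – <75.
L = 70, CF = 49, f = 26, h = 5.
P70 = 70 + ((52.5 − 49)/26)·5 = 70 + 0.673077 = 70.6731.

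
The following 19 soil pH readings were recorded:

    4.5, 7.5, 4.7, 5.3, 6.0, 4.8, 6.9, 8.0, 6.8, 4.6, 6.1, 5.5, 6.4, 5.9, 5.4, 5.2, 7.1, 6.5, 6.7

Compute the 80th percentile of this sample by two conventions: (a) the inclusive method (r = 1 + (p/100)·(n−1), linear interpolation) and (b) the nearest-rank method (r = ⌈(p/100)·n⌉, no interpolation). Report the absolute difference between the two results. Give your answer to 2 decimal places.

Sorted: 4.5, 4.6, 4.7, 4.8, 5.2, 5.3, 5.4, 5.5, 5.9, 6.0, 6.1, 6.4, 6.5, 6.7, 6.8, 6.9, 7.1, 7.5, 8.0.
n = 19.
(a) r = 15.4; between ranks 15 (6.8) and 16 (6.9): 6.84.
(b) the nearest-rank method: rank 16 → 6.9.
|6.84 − 6.9| = 0.06.

0.06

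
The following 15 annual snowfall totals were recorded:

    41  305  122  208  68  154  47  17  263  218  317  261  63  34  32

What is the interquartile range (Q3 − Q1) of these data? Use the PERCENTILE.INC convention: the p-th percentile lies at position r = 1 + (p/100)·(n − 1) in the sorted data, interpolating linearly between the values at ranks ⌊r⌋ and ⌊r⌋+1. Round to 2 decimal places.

195.50

Sorted: 17, 32, 34, 41, 47, 63, 68, 122, 154, 208, 218, 261, 263, 305, 317.
n = 15.
P25: r = 4.5; ranks 4–5 are 41, 47; interpolating gives 44.
P75: r = 11.5; ranks 11–12 are 218, 261; interpolating gives 239.5.
Difference: 239.5 − 44 = 195.5.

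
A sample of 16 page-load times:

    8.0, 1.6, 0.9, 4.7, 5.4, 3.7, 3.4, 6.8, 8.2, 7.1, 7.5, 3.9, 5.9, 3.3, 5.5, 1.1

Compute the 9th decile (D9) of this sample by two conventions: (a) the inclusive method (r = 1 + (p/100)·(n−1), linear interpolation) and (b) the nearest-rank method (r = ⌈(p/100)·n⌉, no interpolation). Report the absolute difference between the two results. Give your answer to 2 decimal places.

0.25

Sorted: 0.9, 1.1, 1.6, 3.3, 3.4, 3.7, 3.9, 4.7, 5.4, 5.5, 5.9, 6.8, 7.1, 7.5, 8.0, 8.2.
n = 16.
(a) r = 14.5; between ranks 14 (7.5) and 15 (8.0): 7.75.
(b) the nearest-rank method: rank 15 → 8.
|7.75 − 8| = 0.25.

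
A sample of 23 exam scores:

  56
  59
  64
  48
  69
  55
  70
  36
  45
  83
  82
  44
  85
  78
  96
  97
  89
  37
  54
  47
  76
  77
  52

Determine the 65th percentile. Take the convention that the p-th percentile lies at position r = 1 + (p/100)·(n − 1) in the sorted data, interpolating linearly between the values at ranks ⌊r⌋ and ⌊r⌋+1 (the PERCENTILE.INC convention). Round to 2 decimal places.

76.30

Sorted: 36, 37, 44, 45, 47, 48, 52, 54, 55, 56, 59, 64, 69, 70, 76, 77, 78, 82, 83, 85, 89, 96, 97.
n = 23.
r = 1 + (65/100)·(23 − 1) = 1 + 14.3 = 15.3.
Rank 15 is 76 and rank 16 is 77.
Interpolate: 76 + 0.3·(77 − 76) = 76 + 0.3·1 = 76.3.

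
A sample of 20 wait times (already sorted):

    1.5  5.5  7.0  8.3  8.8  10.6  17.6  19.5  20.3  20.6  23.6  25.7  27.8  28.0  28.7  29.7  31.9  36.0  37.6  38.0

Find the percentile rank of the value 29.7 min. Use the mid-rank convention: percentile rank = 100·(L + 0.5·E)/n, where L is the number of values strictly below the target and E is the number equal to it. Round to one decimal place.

Count below 29.7: L = 15; count equal: E = 1; n = 20.
Percentile rank = 100·(15 + 0.5·1)/20 = 100·15.5/20 = 77.5.

77.5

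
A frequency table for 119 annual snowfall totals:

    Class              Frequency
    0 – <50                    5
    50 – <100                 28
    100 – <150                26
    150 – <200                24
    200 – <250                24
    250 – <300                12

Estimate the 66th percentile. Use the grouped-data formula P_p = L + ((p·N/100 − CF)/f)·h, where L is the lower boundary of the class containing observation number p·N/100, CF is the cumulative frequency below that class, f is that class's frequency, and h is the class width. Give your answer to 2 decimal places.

190.71

N = 119; target position k = 66/100 · 119 = 78.54.
Cumulative frequencies: 5, 33, 59, 83, 107, 119.
Observation 78.54 falls in the class 150 – <200.
L = 150, CF = 59, f = 24, h = 50.
P66 = 150 + ((78.54 − 59)/24)·50 = 150 + 40.7083 = 190.708.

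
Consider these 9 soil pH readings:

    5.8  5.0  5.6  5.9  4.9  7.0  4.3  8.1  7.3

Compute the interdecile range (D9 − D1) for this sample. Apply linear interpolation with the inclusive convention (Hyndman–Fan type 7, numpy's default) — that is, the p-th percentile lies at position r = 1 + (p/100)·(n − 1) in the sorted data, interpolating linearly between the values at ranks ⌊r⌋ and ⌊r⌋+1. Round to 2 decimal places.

Sorted: 4.3, 4.9, 5.0, 5.6, 5.8, 5.9, 7.0, 7.3, 8.1.
n = 9.
P10: r = 1.8; ranks 1–2 are 4.3, 4.9; interpolating gives 4.78.
P90: r = 8.2; ranks 8–9 are 7.3, 8.1; interpolating gives 7.46.
Difference: 7.46 − 4.78 = 2.68.

2.68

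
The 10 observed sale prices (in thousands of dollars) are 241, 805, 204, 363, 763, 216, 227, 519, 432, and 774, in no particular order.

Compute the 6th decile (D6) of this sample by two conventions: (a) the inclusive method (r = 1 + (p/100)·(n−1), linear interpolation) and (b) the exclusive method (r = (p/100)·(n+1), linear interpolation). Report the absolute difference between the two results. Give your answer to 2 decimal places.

17.40

Sorted: 204, 216, 227, 241, 363, 432, 519, 763, 774, 805.
n = 10.
(a) r = 6.4; between ranks 6 (432) and 7 (519): 466.8.
(b) r = 6.6; between ranks 6 (432) and 7 (519): 484.2.
|466.8 − 484.2| = 17.4.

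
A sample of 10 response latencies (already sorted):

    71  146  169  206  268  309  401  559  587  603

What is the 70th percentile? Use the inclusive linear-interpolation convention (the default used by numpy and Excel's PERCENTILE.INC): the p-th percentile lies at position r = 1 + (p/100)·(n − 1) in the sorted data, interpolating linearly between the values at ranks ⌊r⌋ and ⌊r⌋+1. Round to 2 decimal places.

n = 10.
r = 1 + (70/100)·(10 − 1) = 1 + 6.3 = 7.3.
Rank 7 is 401 and rank 8 is 559.
Interpolate: 401 + 0.3·(559 − 401) = 401 + 0.3·158 = 448.4.

448.40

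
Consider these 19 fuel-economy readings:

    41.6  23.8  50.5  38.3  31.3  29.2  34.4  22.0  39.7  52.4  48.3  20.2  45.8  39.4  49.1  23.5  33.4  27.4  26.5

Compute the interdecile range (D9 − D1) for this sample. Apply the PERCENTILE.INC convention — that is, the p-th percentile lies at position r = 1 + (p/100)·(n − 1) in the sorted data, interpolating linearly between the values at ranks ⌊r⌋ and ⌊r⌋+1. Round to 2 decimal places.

Sorted: 20.2, 22.0, 23.5, 23.8, 26.5, 27.4, 29.2, 31.3, 33.4, 34.4, 38.3, 39.4, 39.7, 41.6, 45.8, 48.3, 49.1, 50.5, 52.4.
n = 19.
P10: r = 2.8; ranks 2–3 are 22.0, 23.5; interpolating gives 23.2.
P90: r = 17.2; ranks 17–18 are 49.1, 50.5; interpolating gives 49.38.
Difference: 49.38 − 23.2 = 26.18.

26.18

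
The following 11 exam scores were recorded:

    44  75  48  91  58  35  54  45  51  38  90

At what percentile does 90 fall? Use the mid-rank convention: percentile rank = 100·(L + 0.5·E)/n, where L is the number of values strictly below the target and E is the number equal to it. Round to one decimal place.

Sorted: 35, 38, 44, 45, 48, 51, 54, 58, 75, 90, 91.
Count below 90: L = 9; count equal: E = 1; n = 11.
Percentile rank = 100·(9 + 0.5·1)/11 = 100·9.5/11 = 86.36.

86.4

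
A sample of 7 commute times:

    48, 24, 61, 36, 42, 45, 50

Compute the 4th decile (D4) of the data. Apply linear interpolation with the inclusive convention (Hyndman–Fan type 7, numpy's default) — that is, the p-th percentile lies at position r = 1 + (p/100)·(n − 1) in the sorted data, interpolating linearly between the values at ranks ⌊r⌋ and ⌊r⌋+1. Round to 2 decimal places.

43.20

Sorted: 24, 36, 42, 45, 48, 50, 61.
n = 7.
r = 1 + (40/100)·(7 − 1) = 1 + 2.4 = 3.4.
Rank 3 is 42 and rank 4 is 45.
Interpolate: 42 + 0.4·(45 − 42) = 42 + 0.4·3 = 43.2.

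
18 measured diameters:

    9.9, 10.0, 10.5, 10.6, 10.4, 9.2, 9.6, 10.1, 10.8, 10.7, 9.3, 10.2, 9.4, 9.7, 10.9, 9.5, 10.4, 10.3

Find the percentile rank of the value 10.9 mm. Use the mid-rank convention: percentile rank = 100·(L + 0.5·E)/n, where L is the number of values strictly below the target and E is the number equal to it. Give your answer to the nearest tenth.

97.2

Sorted: 9.2, 9.3, 9.4, 9.5, 9.6, 9.7, 9.9, 10.0, 10.1, 10.2, 10.3, 10.4, 10.4, 10.5, 10.6, 10.7, 10.8, 10.9.
Count below 10.9: L = 17; count equal: E = 1; n = 18.
Percentile rank = 100·(17 + 0.5·1)/18 = 100·17.5/18 = 97.22.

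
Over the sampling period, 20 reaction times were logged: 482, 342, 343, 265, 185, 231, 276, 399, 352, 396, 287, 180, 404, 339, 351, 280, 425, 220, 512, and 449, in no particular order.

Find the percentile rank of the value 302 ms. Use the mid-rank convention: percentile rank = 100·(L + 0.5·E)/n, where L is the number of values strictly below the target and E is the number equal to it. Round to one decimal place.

Sorted: 180, 185, 220, 231, 265, 276, 280, 287, 339, 342, 343, 351, 352, 396, 399, 404, 425, 449, 482, 512.
Count below 302: L = 8; count equal: E = 0; n = 20.
Percentile rank = 100·(8 + 0.5·0)/20 = 100·8/20 = 40.

40.0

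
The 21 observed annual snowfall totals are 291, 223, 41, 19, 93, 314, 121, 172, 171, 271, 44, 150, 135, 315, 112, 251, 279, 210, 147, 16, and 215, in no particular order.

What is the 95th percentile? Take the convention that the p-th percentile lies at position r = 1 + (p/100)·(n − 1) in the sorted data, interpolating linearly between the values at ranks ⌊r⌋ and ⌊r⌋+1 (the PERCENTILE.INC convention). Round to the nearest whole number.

314

Sorted: 16, 19, 41, 44, 93, 112, 121, 135, 147, 150, 171, 172, 210, 215, 223, 251, 271, 279, 291, 314, 315.
n = 21.
r = 1 + (95/100)·(21 − 1) = 1 + 19 = 20.
r is an integer, so P95 is the value at rank 20: 314.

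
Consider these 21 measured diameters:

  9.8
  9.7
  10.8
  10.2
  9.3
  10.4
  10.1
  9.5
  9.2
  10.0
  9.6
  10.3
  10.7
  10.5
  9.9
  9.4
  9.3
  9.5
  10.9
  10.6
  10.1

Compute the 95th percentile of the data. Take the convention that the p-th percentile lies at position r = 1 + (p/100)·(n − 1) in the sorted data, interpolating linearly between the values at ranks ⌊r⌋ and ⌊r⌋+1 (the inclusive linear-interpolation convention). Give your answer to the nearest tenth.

Sorted: 9.2, 9.3, 9.3, 9.4, 9.5, 9.5, 9.6, 9.7, 9.8, 9.9, 10.0, 10.1, 10.1, 10.2, 10.3, 10.4, 10.5, 10.6, 10.7, 10.8, 10.9.
n = 21.
r = 1 + (95/100)·(21 − 1) = 1 + 19 = 20.
r is an integer, so P95 is the value at rank 20: 10.8.

10.8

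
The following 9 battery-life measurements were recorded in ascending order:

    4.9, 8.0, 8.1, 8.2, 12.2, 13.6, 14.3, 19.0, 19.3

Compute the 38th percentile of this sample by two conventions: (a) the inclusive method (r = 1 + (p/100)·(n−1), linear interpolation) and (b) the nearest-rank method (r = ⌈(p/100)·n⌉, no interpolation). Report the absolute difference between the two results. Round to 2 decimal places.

n = 9.
(a) r = 4.04; between ranks 4 (8.2) and 5 (12.2): 8.36.
(b) the nearest-rank method: rank 4 → 8.2.
|8.36 − 8.2| = 0.16.

0.16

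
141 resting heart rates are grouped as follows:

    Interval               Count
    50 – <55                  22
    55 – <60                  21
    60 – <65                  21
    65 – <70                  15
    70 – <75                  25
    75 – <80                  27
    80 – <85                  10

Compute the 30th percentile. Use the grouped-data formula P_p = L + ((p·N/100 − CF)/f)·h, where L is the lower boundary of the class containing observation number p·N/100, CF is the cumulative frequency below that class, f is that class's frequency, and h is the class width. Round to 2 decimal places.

N = 141; target position k = 30/100 · 141 = 42.3.
Cumulative frequencies: 22, 43, 64, 79, 104, 131, 141.
Observation 42.3 falls in the class 55 – <60.
L = 55, CF = 22, f = 21, h = 5.
P30 = 55 + ((42.3 − 22)/21)·5 = 55 + 4.83333 = 59.8333.

59.83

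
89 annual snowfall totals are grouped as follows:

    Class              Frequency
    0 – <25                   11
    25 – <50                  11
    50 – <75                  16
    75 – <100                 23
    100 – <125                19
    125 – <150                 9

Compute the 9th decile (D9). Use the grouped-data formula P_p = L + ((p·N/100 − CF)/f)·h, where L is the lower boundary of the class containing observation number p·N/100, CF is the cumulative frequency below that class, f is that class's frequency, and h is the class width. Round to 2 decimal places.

N = 89; target position k = 90/100 · 89 = 80.1.
Cumulative frequencies: 11, 22, 38, 61, 80, 89.
Observation 80.1 falls in the class 125 – <150.
L = 125, CF = 80, f = 9, h = 25.
P90 = 125 + ((80.1 − 80)/9)·25 = 125 + 0.277778 = 125.278.

125.28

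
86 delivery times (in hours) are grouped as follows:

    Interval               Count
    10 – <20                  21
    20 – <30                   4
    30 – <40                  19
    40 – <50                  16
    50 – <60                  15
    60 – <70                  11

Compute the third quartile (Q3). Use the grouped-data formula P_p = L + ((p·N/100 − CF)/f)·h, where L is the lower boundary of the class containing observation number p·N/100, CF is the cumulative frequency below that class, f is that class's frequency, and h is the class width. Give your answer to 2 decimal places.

N = 86; target position k = 75/100 · 86 = 64.5.
Cumulative frequencies: 21, 25, 44, 60, 75, 86.
Observation 64.5 falls in the class 50 – <60.
L = 50, CF = 60, f = 15, h = 10.
P75 = 50 + ((64.5 − 60)/15)·10 = 50 + 3 = 53.

53.00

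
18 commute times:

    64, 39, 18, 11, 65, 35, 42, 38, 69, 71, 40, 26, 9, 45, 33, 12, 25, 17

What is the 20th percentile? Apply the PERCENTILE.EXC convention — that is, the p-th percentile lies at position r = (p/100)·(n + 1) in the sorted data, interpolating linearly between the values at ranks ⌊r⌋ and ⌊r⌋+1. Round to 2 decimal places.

Sorted: 9, 11, 12, 17, 18, 25, 26, 33, 35, 38, 39, 40, 42, 45, 64, 65, 69, 71.
n = 18.
r = (20/100)·(18 + 1) = 3.8.
Rank 3 is 12 and rank 4 is 17.
Interpolate: 12 + 0.8·(17 − 12) = 12 + 0.8·5 = 16.

16.00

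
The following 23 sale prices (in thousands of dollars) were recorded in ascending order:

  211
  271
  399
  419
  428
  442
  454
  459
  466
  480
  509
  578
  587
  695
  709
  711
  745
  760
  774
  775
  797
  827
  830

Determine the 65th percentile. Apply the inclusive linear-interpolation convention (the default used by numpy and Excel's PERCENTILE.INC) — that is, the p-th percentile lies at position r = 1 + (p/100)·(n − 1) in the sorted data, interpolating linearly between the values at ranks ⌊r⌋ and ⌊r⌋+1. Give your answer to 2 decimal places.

709.60

n = 23.
r = 1 + (65/100)·(23 − 1) = 1 + 14.3 = 15.3.
Rank 15 is 709 and rank 16 is 711.
Interpolate: 709 + 0.3·(711 − 709) = 709 + 0.3·2 = 709.6.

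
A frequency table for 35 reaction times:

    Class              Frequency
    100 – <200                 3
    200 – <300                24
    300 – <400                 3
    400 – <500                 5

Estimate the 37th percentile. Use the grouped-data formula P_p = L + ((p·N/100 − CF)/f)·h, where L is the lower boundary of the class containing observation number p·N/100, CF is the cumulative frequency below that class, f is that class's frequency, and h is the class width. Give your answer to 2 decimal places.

241.46

N = 35; target position k = 37/100 · 35 = 12.95.
Cumulative frequencies: 3, 27, 30, 35.
Observation 12.95 falls in the class 200 – <300.
L = 200, CF = 3, f = 24, h = 100.
P37 = 200 + ((12.95 − 3)/24)·100 = 200 + 41.4583 = 241.458.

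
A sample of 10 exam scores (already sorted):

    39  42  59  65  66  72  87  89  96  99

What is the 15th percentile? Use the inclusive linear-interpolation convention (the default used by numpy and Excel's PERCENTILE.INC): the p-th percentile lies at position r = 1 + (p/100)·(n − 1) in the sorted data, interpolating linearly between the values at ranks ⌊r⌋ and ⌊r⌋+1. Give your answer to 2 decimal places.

47.95

n = 10.
r = 1 + (15/100)·(10 − 1) = 1 + 1.35 = 2.35.
Rank 2 is 42 and rank 3 is 59.
Interpolate: 42 + 0.35·(59 − 42) = 42 + 0.35·17 = 47.95.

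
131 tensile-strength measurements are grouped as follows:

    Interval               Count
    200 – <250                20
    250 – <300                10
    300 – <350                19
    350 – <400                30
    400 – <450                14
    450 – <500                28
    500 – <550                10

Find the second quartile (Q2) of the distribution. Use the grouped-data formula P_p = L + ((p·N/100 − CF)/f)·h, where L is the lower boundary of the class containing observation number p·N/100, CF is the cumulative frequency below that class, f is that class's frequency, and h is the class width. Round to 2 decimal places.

377.50

N = 131; target position k = 50/100 · 131 = 65.5.
Cumulative frequencies: 20, 30, 49, 79, 93, 121, 131.
Observation 65.5 falls in the class 350 – <400.
L = 350, CF = 49, f = 30, h = 50.
P50 = 350 + ((65.5 − 49)/30)·50 = 350 + 27.5 = 377.5.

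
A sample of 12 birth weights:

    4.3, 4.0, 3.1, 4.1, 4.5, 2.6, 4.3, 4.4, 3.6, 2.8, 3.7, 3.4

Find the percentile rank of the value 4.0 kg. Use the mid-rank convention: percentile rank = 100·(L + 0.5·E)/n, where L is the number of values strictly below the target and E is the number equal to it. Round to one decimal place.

54.2

Sorted: 2.6, 2.8, 3.1, 3.4, 3.6, 3.7, 4.0, 4.1, 4.3, 4.3, 4.4, 4.5.
Count below 4.0: L = 6; count equal: E = 1; n = 12.
Percentile rank = 100·(6 + 0.5·1)/12 = 100·6.5/12 = 54.17.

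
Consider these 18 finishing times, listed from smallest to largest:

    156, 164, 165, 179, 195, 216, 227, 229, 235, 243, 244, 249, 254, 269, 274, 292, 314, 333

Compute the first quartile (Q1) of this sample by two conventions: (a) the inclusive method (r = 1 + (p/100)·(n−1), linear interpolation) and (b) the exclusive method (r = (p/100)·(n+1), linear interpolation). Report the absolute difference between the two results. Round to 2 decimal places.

9.25

n = 18.
(a) r = 5.25; between ranks 5 (195) and 6 (216): 200.25.
(b) r = 4.75; between ranks 4 (179) and 5 (195): 191.
|200.25 − 191| = 9.25.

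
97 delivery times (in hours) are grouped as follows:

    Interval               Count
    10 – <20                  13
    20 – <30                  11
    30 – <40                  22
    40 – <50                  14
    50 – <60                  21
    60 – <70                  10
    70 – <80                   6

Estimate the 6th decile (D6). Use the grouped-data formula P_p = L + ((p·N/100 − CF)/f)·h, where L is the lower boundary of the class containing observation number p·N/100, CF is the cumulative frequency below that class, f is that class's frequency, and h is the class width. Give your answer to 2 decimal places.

48.71

N = 97; target position k = 60/100 · 97 = 58.2.
Cumulative frequencies: 13, 24, 46, 60, 81, 91, 97.
Observation 58.2 falls in the class 40 – <50.
L = 40, CF = 46, f = 14, h = 10.
P60 = 40 + ((58.2 − 46)/14)·10 = 40 + 8.71429 = 48.7143.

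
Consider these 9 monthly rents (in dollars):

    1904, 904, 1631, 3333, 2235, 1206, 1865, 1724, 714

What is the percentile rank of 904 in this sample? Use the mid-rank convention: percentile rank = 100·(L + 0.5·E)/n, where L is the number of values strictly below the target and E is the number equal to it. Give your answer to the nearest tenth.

Sorted: 714, 904, 1206, 1631, 1724, 1865, 1904, 2235, 3333.
Count below 904: L = 1; count equal: E = 1; n = 9.
Percentile rank = 100·(1 + 0.5·1)/9 = 100·1.5/9 = 16.67.

16.7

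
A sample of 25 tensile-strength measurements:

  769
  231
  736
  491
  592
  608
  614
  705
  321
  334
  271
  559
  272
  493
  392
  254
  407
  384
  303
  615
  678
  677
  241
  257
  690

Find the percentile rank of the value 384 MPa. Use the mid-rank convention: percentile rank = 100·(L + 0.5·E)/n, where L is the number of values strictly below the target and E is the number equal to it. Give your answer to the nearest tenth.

38.0

Sorted: 231, 241, 254, 257, 271, 272, 303, 321, 334, 384, 392, 407, 491, 493, 559, 592, 608, 614, 615, 677, 678, 690, 705, 736, 769.
Count below 384: L = 9; count equal: E = 1; n = 25.
Percentile rank = 100·(9 + 0.5·1)/25 = 100·9.5/25 = 38.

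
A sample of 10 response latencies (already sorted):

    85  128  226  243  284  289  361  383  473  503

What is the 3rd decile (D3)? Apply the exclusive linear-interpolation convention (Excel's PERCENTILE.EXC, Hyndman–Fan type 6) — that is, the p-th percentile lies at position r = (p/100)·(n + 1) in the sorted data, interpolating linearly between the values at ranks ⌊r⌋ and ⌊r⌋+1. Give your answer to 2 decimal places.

231.10

n = 10.
r = (30/100)·(10 + 1) = 3.3.
Rank 3 is 226 and rank 4 is 243.
Interpolate: 226 + 0.3·(243 − 226) = 226 + 0.3·17 = 231.1.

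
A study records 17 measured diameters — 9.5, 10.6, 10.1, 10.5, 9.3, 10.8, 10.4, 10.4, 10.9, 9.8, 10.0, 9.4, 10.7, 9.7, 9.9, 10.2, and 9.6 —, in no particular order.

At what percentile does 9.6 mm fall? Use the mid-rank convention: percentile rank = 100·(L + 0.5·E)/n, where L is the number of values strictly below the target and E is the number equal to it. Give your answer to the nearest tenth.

20.6

Sorted: 9.3, 9.4, 9.5, 9.6, 9.7, 9.8, 9.9, 10.0, 10.1, 10.2, 10.4, 10.4, 10.5, 10.6, 10.7, 10.8, 10.9.
Count below 9.6: L = 3; count equal: E = 1; n = 17.
Percentile rank = 100·(3 + 0.5·1)/17 = 100·3.5/17 = 20.59.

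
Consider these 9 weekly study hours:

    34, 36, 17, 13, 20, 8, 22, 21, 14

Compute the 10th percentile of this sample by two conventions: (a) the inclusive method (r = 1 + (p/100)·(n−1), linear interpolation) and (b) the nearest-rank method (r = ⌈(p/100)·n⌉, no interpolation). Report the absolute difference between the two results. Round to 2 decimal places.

Sorted: 8, 13, 14, 17, 20, 21, 22, 34, 36.
n = 9.
(a) r = 1.8; between ranks 1 (8) and 2 (13): 12.
(b) the nearest-rank method: rank 1 → 8.
|12 − 8| = 4.

4.00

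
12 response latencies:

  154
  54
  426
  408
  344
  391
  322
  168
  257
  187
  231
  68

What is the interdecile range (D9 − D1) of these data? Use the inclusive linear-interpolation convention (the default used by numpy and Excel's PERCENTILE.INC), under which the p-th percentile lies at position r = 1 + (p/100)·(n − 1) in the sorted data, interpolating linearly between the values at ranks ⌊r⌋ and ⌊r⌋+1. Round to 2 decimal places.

Sorted: 54, 68, 154, 168, 187, 231, 257, 322, 344, 391, 408, 426.
n = 12.
P10: r = 2.1; ranks 2–3 are 68, 154; interpolating gives 76.6.
P90: r = 10.9; ranks 10–11 are 391, 408; interpolating gives 406.3.
Difference: 406.3 − 76.6 = 329.7.

329.70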